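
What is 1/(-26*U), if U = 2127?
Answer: -1/55302 ≈ -1.8083e-5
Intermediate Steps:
1/(-26*U) = 1/(-26*2127) = 1/(-55302) = -1/55302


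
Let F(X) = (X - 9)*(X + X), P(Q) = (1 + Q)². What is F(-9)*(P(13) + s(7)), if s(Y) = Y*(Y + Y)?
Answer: 95256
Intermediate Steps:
s(Y) = 2*Y² (s(Y) = Y*(2*Y) = 2*Y²)
F(X) = 2*X*(-9 + X) (F(X) = (-9 + X)*(2*X) = 2*X*(-9 + X))
F(-9)*(P(13) + s(7)) = (2*(-9)*(-9 - 9))*((1 + 13)² + 2*7²) = (2*(-9)*(-18))*(14² + 2*49) = 324*(196 + 98) = 324*294 = 95256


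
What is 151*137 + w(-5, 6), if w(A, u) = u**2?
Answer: 20723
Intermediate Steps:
151*137 + w(-5, 6) = 151*137 + 6**2 = 20687 + 36 = 20723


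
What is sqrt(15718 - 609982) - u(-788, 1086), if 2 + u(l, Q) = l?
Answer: 790 + 2*I*sqrt(148566) ≈ 790.0 + 770.88*I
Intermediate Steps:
u(l, Q) = -2 + l
sqrt(15718 - 609982) - u(-788, 1086) = sqrt(15718 - 609982) - (-2 - 788) = sqrt(-594264) - 1*(-790) = 2*I*sqrt(148566) + 790 = 790 + 2*I*sqrt(148566)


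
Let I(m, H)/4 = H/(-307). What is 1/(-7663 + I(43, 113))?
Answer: -307/2352993 ≈ -0.00013047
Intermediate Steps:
I(m, H) = -4*H/307 (I(m, H) = 4*(H/(-307)) = 4*(H*(-1/307)) = 4*(-H/307) = -4*H/307)
1/(-7663 + I(43, 113)) = 1/(-7663 - 4/307*113) = 1/(-7663 - 452/307) = 1/(-2352993/307) = -307/2352993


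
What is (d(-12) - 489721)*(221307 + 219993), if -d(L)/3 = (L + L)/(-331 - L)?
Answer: -68940358632300/319 ≈ -2.1611e+11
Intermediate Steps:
d(L) = -6*L/(-331 - L) (d(L) = -3*(L + L)/(-331 - L) = -3*2*L/(-331 - L) = -6*L/(-331 - L))
(d(-12) - 489721)*(221307 + 219993) = (6*(-12)/(331 - 12) - 489721)*(221307 + 219993) = (6*(-12)/319 - 489721)*441300 = (6*(-12)*(1/319) - 489721)*441300 = (-72/319 - 489721)*441300 = -156221071/319*441300 = -68940358632300/319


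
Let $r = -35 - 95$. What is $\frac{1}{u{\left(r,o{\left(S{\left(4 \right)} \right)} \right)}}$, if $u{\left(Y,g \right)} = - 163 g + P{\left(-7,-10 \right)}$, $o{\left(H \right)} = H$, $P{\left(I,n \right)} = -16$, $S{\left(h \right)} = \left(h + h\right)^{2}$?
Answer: $- \frac{1}{10448} \approx -9.5712 \cdot 10^{-5}$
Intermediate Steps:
$S{\left(h \right)} = 4 h^{2}$ ($S{\left(h \right)} = \left(2 h\right)^{2} = 4 h^{2}$)
$r = -130$
$u{\left(Y,g \right)} = -16 - 163 g$ ($u{\left(Y,g \right)} = - 163 g - 16 = -16 - 163 g$)
$\frac{1}{u{\left(r,o{\left(S{\left(4 \right)} \right)} \right)}} = \frac{1}{-16 - 163 \cdot 4 \cdot 4^{2}} = \frac{1}{-16 - 163 \cdot 4 \cdot 16} = \frac{1}{-16 - 10432} = \frac{1}{-10448} = - \frac{1}{10448}$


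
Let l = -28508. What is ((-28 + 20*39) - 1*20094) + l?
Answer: -47850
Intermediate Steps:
((-28 + 20*39) - 1*20094) + l = ((-28 + 20*39) - 1*20094) - 28508 = ((-28 + 780) - 20094) - 28508 = (752 - 20094) - 28508 = -19342 - 28508 = -47850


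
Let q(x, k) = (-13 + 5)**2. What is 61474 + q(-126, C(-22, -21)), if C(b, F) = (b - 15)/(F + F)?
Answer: 61538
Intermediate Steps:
C(b, F) = (-15 + b)/(2*F) (C(b, F) = (-15 + b)/((2*F)) = (-15 + b)*(1/(2*F)) = (-15 + b)/(2*F))
q(x, k) = 64 (q(x, k) = (-8)**2 = 64)
61474 + q(-126, C(-22, -21)) = 61474 + 64 = 61538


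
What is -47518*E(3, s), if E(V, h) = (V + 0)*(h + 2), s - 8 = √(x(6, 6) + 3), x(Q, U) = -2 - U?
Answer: -1425540 - 142554*I*√5 ≈ -1.4255e+6 - 3.1876e+5*I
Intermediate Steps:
s = 8 + I*√5 (s = 8 + √((-2 - 1*6) + 3) = 8 + √((-2 - 6) + 3) = 8 + √(-8 + 3) = 8 + √(-5) = 8 + I*√5 ≈ 8.0 + 2.2361*I)
E(V, h) = V*(2 + h)
-47518*E(3, s) = -142554*(2 + (8 + I*√5)) = -142554*(10 + I*√5) = -47518*(30 + 3*I*√5) = -1425540 - 142554*I*√5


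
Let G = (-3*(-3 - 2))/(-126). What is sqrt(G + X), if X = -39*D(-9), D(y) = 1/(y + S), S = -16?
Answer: sqrt(63546)/210 ≈ 1.2004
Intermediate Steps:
D(y) = 1/(-16 + y) (D(y) = 1/(y - 16) = 1/(-16 + y))
X = 39/25 (X = -39/(-16 - 9) = -39/(-25) = -39*(-1/25) = 39/25 ≈ 1.5600)
G = -5/42 (G = -(-1)*(-5)/42 = -1/126*15 = -5/42 ≈ -0.11905)
sqrt(G + X) = sqrt(-5/42 + 39/25) = sqrt(1513/1050) = sqrt(63546)/210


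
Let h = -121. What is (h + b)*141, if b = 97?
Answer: -3384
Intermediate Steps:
(h + b)*141 = (-121 + 97)*141 = -24*141 = -3384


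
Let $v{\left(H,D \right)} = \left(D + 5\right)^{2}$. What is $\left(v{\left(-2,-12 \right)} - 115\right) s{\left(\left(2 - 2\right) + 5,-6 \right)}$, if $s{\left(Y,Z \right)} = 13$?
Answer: $-858$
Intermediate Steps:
$v{\left(H,D \right)} = \left(5 + D\right)^{2}$
$\left(v{\left(-2,-12 \right)} - 115\right) s{\left(\left(2 - 2\right) + 5,-6 \right)} = \left(\left(5 - 12\right)^{2} - 115\right) 13 = \left(\left(-7\right)^{2} - 115\right) 13 = \left(49 - 115\right) 13 = \left(-66\right) 13 = -858$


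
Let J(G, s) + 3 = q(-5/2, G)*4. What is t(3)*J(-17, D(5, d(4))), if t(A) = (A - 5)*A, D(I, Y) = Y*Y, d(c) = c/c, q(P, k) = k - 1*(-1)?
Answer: 402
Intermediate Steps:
q(P, k) = 1 + k (q(P, k) = k + 1 = 1 + k)
d(c) = 1
D(I, Y) = Y²
J(G, s) = 1 + 4*G (J(G, s) = -3 + (1 + G)*4 = -3 + (4 + 4*G) = 1 + 4*G)
t(A) = A*(-5 + A) (t(A) = (-5 + A)*A = A*(-5 + A))
t(3)*J(-17, D(5, d(4))) = (3*(-5 + 3))*(1 + 4*(-17)) = (3*(-2))*(1 - 68) = -6*(-67) = 402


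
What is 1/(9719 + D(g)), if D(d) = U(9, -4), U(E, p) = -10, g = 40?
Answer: 1/9709 ≈ 0.00010300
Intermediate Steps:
D(d) = -10
1/(9719 + D(g)) = 1/(9719 - 10) = 1/9709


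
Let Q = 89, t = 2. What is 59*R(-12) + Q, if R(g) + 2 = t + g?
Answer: -619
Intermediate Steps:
R(g) = g (R(g) = -2 + (2 + g) = g)
59*R(-12) + Q = 59*(-12) + 89 = -708 + 89 = -619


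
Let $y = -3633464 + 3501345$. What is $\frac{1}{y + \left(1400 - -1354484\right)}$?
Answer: $\frac{1}{1223765} \approx 8.1715 \cdot 10^{-7}$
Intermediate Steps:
$y = -132119$
$\frac{1}{y + \left(1400 - -1354484\right)} = \frac{1}{-132119 + \left(1400 - -1354484\right)} = \frac{1}{-132119 + \left(1400 + 1354484\right)} = \frac{1}{-132119 + 1355884} = \frac{1}{1223765}$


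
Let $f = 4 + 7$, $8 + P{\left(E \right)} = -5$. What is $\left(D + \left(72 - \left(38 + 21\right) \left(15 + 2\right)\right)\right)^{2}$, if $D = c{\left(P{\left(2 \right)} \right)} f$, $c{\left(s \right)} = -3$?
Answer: $929296$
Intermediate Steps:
$P{\left(E \right)} = -13$ ($P{\left(E \right)} = -8 - 5 = -13$)
$f = 11$
$D = -33$ ($D = \left(-3\right) 11 = -33$)
$\left(D + \left(72 - \left(38 + 21\right) \left(15 + 2\right)\right)\right)^{2} = \left(-33 + \left(72 - \left(38 + 21\right) \left(15 + 2\right)\right)\right)^{2} = \left(-33 + \left(72 - 59 \cdot 17\right)\right)^{2} = \left(-33 + \left(72 - 1003\right)\right)^{2} = \left(-33 - 931\right)^{2} = \left(-964\right)^{2} = 929296$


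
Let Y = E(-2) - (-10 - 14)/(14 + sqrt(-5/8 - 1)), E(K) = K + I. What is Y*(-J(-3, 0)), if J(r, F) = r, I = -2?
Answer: 12*(-sqrt(13) + 16*I*sqrt(2))/(sqrt(13) - 28*I*sqrt(2)) ≈ -6.8994 - 0.46443*I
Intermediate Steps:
E(K) = -2 + K (E(K) = K - 2 = -2 + K)
Y = -4 + 24/(14 + I*sqrt(26)/4) (Y = (-2 - 2) - (-10 - 14)/(14 + sqrt(-5/8 - 1)) = -4 - (-24)/(14 + sqrt(-5*1/8 - 1)) = -4 - (-24)/(14 + sqrt(-5/8 - 1)) = -4 - (-24)/(14 + sqrt(-13/8)) = -4 - (-24)/(14 + I*sqrt(26)/4) = -4 + 24/(14 + I*sqrt(26)/4) ≈ -2.2998 - 0.15481*I)
Y*(-J(-3, 0)) = (4*(-sqrt(13) + 16*I*sqrt(2))/(sqrt(13) - 28*I*sqrt(2)))*(-1*(-3)) = (4*(-sqrt(13) + 16*I*sqrt(2))/(sqrt(13) - 28*I*sqrt(2)))*3 = 12*(-sqrt(13) + 16*I*sqrt(2))/(sqrt(13) - 28*I*sqrt(2))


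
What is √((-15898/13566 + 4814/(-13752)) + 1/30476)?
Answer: I*√1643056719800812274/1039033506 ≈ 1.2337*I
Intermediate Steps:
√((-15898/13566 + 4814/(-13752)) + 1/30476) = √((-15898*1/13566 + 4814*(-1/13752)) + 1/30476) = √((-7949/6783 - 2407/6876) + 1/30476) = √(-23661335/15546636 + 1/30476) = √(-4743995387/3117100518) = I*√1643056719800812274/1039033506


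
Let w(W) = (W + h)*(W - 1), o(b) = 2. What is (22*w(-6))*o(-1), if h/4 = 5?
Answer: -4312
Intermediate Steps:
h = 20 (h = 4*5 = 20)
w(W) = (-1 + W)*(20 + W) (w(W) = (W + 20)*(W - 1) = (20 + W)*(-1 + W) = (-1 + W)*(20 + W))
(22*w(-6))*o(-1) = (22*(-20 + (-6)² + 19*(-6)))*2 = (22*(-20 + 36 - 114))*2 = (22*(-98))*2 = -2156*2 = -4312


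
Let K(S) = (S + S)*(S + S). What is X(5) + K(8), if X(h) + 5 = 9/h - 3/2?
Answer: 2513/10 ≈ 251.30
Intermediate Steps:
X(h) = -13/2 + 9/h (X(h) = -5 + (9/h - 3/2) = -5 + (-3/2 + 9/h) = -13/2 + 9/h)
K(S) = 4*S² (K(S) = (2*S)*(2*S) = 4*S²)
X(5) + K(8) = (-13/2 + 9/5) + 4*8² = (-13/2 + 9*(⅕)) + 4*64 = (-13/2 + 9/5) + 256 = -47/10 + 256 = 2513/10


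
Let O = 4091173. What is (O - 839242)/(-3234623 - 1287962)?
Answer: -3251931/4522585 ≈ -0.71904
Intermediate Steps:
(O - 839242)/(-3234623 - 1287962) = (4091173 - 839242)/(-3234623 - 1287962) = 3251931/(-4522585) = 3251931*(-1/4522585) = -3251931/4522585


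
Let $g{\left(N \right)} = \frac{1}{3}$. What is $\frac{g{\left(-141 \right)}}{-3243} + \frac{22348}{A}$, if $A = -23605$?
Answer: $- \frac{217447297}{229653045} \approx -0.94685$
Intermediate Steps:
$g{\left(N \right)} = \frac{1}{3}$
$\frac{g{\left(-141 \right)}}{-3243} + \frac{22348}{A} = \frac{1}{3 \left(-3243\right)} + \frac{22348}{-23605} = \frac{1}{3} \left(- \frac{1}{3243}\right) + 22348 \left(- \frac{1}{23605}\right) = - \frac{1}{9729} - \frac{22348}{23605} = - \frac{217447297}{229653045}$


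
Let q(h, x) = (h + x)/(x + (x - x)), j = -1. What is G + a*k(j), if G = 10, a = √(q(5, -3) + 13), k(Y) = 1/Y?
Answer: 10 - √111/3 ≈ 6.4881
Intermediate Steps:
q(h, x) = (h + x)/x (q(h, x) = (h + x)/(x + 0) = (h + x)/x)
a = √111/3 (a = √((5 - 3)/(-3) + 13) = √(-⅓*2 + 13) = √(-⅔ + 13) = √(37/3) = √111/3 ≈ 3.5119)
G + a*k(j) = 10 + (√111/3)/(-1) = 10 + (√111/3)*(-1) = 10 - √111/3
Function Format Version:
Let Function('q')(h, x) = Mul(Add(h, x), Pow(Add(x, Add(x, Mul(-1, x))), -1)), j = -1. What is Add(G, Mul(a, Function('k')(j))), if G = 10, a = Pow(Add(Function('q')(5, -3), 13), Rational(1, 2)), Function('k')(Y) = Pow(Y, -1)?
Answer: Add(10, Mul(Rational(-1, 3), Pow(111, Rational(1, 2)))) ≈ 6.4881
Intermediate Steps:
Function('q')(h, x) = Mul(Pow(x, -1), Add(h, x)) (Function('q')(h, x) = Mul(Add(h, x), Pow(Add(x, 0), -1)) = Mul(Add(h, x), Pow(x, -1)) = Mul(Pow(x, -1), Add(h, x)))
a = Mul(Rational(1, 3), Pow(111, Rational(1, 2))) (a = Pow(Add(Mul(Pow(-3, -1), Add(5, -3)), 13), Rational(1, 2)) = Pow(Add(Mul(Rational(-1, 3), 2), 13), Rational(1, 2)) = Pow(Add(Rational(-2, 3), 13), Rational(1, 2)) = Pow(Rational(37, 3), Rational(1, 2)) = Mul(Rational(1, 3), Pow(111, Rational(1, 2))) ≈ 3.5119)
Add(G, Mul(a, Function('k')(j))) = Add(10, Mul(Mul(Rational(1, 3), Pow(111, Rational(1, 2))), Pow(-1, -1))) = Add(10, Mul(Mul(Rational(1, 3), Pow(111, Rational(1, 2))), -1)) = Add(10, Mul(Rational(-1, 3), Pow(111, Rational(1, 2))))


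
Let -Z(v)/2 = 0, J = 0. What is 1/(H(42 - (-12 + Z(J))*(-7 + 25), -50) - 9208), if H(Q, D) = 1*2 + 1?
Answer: -1/9205 ≈ -0.00010864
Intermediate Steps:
Z(v) = 0 (Z(v) = -2*0 = 0)
H(Q, D) = 3 (H(Q, D) = 2 + 1 = 3)
1/(H(42 - (-12 + Z(J))*(-7 + 25), -50) - 9208) = 1/(3 - 9208) = 1/(-9205) = -1/9205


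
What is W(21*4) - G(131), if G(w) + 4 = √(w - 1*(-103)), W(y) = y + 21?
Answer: 109 - 3*√26 ≈ 93.703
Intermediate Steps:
W(y) = 21 + y
G(w) = -4 + √(103 + w) (G(w) = -4 + √(w - 1*(-103)) = -4 + √(w + 103) = -4 + √(103 + w))
W(21*4) - G(131) = (21 + 21*4) - (-4 + √(103 + 131)) = (21 + 84) - (-4 + √234) = 105 - (-4 + 3*√26) = 105 + (4 - 3*√26) = 109 - 3*√26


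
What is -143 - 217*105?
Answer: -22928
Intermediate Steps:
-143 - 217*105 = -143 - 22785 = -22928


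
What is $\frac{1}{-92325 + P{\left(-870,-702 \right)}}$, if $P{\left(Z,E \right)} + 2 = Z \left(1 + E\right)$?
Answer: $\frac{1}{517543} \approx 1.9322 \cdot 10^{-6}$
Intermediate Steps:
$P{\left(Z,E \right)} = -2 + Z \left(1 + E\right)$
$\frac{1}{-92325 + P{\left(-870,-702 \right)}} = \frac{1}{-92325 - -609868} = \frac{1}{-92325 + 609868} = \frac{1}{517543}$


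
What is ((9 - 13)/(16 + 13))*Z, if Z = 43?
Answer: -172/29 ≈ -5.9310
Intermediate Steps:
((9 - 13)/(16 + 13))*Z = ((9 - 13)/(16 + 13))*43 = -4/29*43 = -172/29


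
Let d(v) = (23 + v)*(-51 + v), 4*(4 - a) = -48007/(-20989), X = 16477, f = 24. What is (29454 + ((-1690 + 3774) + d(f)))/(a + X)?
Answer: 2541264164/1383630829 ≈ 1.8367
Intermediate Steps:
a = 287817/83956 (a = 4 - (-48007)/(4*(-20989)) = 4 - (-48007)*(-1)/(4*20989) = 4 - ¼*48007/20989 = 4 - 48007/83956 = 287817/83956 ≈ 3.4282)
d(v) = (-51 + v)*(23 + v)
(29454 + ((-1690 + 3774) + d(f)))/(a + X) = (29454 + ((-1690 + 3774) + (-1173 + 24² - 28*24)))/(287817/83956 + 16477) = (29454 + (2084 + (-1173 + 576 - 672)))/(1383630829/83956) = (29454 + (2084 - 1269))*(83956/1383630829) = (29454 + 815)*(83956/1383630829) = 30269*(83956/1383630829) = 2541264164/1383630829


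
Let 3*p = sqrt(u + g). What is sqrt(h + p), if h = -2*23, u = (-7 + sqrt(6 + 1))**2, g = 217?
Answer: sqrt(-414 + 3*sqrt(217 + (7 - sqrt(7))**2))/3 ≈ 6.3937*I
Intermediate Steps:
u = (-7 + sqrt(7))**2 ≈ 18.959
p = sqrt(217 + (7 - sqrt(7))**2)/3 (p = sqrt((7 - sqrt(7))**2 + 217)/3 = sqrt(217 + (7 - sqrt(7))**2)/3 ≈ 5.1203)
h = -46
sqrt(h + p) = sqrt(-46 + sqrt(273 - 14*sqrt(7))/3)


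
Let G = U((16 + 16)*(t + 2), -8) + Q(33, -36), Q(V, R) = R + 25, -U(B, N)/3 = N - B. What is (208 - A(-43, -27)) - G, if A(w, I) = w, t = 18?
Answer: -1682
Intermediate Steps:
U(B, N) = -3*N + 3*B (U(B, N) = -3*(N - B) = -3*N + 3*B)
Q(V, R) = 25 + R
G = 1933 (G = (-3*(-8) + 3*((16 + 16)*(18 + 2))) + (25 - 36) = (24 + 3*(32*20)) - 11 = (24 + 3*640) - 11 = (24 + 1920) - 11 = 1944 - 11 = 1933)
(208 - A(-43, -27)) - G = (208 - 1*(-43)) - 1*1933 = (208 + 43) - 1933 = 251 - 1933 = -1682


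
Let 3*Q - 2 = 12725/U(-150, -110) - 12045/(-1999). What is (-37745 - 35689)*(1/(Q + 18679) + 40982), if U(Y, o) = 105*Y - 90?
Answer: -1068117788170574559228/354918643553 ≈ -3.0095e+9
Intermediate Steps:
U(Y, o) = -90 + 105*Y
Q = 45736769/18998496 (Q = ⅔ + (12725/(-90 + 105*(-150)) - 12045/(-1999))/3 = ⅔ + (12725/(-90 - 15750) - 12045*(-1/1999))/3 = ⅔ + (12725/(-15840) + 12045/1999)/3 = ⅔ + (12725*(-1/15840) + 12045/1999)/3 = ⅔ + (-2545/3168 + 12045/1999)/3 = ⅔ + (⅓)*(33071105/6332832) = ⅔ + 33071105/18998496 = 45736769/18998496 ≈ 2.4074)
(-37745 - 35689)*(1/(Q + 18679) + 40982) = (-37745 - 35689)*(1/(45736769/18998496 + 18679) + 40982) = -73434*(1/(354918643553/18998496) + 40982) = -73434*(18998496/354918643553 + 40982) = -73434*14545275869087542/354918643553 = -1068117788170574559228/354918643553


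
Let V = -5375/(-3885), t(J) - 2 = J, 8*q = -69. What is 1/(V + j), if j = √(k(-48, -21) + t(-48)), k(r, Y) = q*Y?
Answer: -6682200/643386049 + 1207458*√2162/643386049 ≈ 0.076877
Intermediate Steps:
q = -69/8 (q = (⅛)*(-69) = -69/8 ≈ -8.6250)
t(J) = 2 + J
V = 1075/777 (V = -5375*(-1/3885) = 1075/777 ≈ 1.3835)
k(r, Y) = -69*Y/8
j = √2162/4 (j = √(-69/8*(-21) + (2 - 48)) = √(1449/8 - 46) = √(1081/8) = √2162/4 ≈ 11.624)
1/(V + j) = 1/(1075/777 + √2162/4)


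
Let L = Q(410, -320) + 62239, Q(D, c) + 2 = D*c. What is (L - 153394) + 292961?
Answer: 70604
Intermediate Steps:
Q(D, c) = -2 + D*c
L = -68963 (L = (-2 + 410*(-320)) + 62239 = (-2 - 131200) + 62239 = -131202 + 62239 = -68963)
(L - 153394) + 292961 = (-68963 - 153394) + 292961 = -222357 + 292961 = 70604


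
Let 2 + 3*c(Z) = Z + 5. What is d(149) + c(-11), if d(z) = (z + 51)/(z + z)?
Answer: -892/447 ≈ -1.9955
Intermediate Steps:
c(Z) = 1 + Z/3 (c(Z) = -⅔ + (Z + 5)/3 = -⅔ + (5 + Z)/3 = -⅔ + (5/3 + Z/3) = 1 + Z/3)
d(z) = (51 + z)/(2*z) (d(z) = (51 + z)/((2*z)) = (51 + z)*(1/(2*z)) = (51 + z)/(2*z))
d(149) + c(-11) = (½)*(51 + 149)/149 + (1 + (⅓)*(-11)) = (½)*(1/149)*200 + (1 - 11/3) = 100/149 - 8/3 = -892/447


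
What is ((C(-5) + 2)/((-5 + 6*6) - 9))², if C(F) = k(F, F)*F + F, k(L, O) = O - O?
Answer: 9/484 ≈ 0.018595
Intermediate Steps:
k(L, O) = 0
C(F) = F (C(F) = 0*F + F = 0 + F = F)
((C(-5) + 2)/((-5 + 6*6) - 9))² = ((-5 + 2)/((-5 + 6*6) - 9))² = (-3/((-5 + 36) - 9))² = (-3/(31 - 9))² = (-3/22)² = 9/484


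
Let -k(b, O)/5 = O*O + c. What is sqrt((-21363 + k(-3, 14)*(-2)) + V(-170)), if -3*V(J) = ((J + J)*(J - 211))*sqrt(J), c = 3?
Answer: sqrt(-19373 - 43180*I*sqrt(170)) ≈ 521.52 - 539.77*I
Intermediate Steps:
k(b, O) = -15 - 5*O**2 (k(b, O) = -5*(O*O + 3) = -5*(O**2 + 3) = -5*(3 + O**2) = -15 - 5*O**2)
V(J) = -2*J**(3/2)*(-211 + J)/3 (V(J) = -(J + J)*(J - 211)*sqrt(J)/3 = -(2*J)*(-211 + J)*sqrt(J)/3 = -2*J*(-211 + J)*sqrt(J)/3 = -2*J**(3/2)*(-211 + J)/3)
sqrt((-21363 + k(-3, 14)*(-2)) + V(-170)) = sqrt((-21363 + (-15 - 5*14**2)*(-2)) + 2*(-170)**(3/2)*(211 - 1*(-170))/3) = sqrt((-21363 + (-15 - 5*196)*(-2)) + 2*(-170*I*sqrt(170))*(211 + 170)/3) = sqrt((-21363 + (-15 - 980)*(-2)) + (2/3)*(-170*I*sqrt(170))*381) = sqrt((-21363 - 995*(-2)) - 43180*I*sqrt(170)) = sqrt((-21363 + 1990) - 43180*I*sqrt(170)) = sqrt(-19373 - 43180*I*sqrt(170))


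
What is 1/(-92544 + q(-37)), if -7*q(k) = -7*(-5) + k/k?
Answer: -7/647844 ≈ -1.0805e-5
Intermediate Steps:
q(k) = -36/7 (q(k) = -(-7*(-5) + k/k)/7 = -(35 + 1)/7 = -⅐*36 = -36/7)
1/(-92544 + q(-37)) = 1/(-92544 - 36/7) = 1/(-647844/7) = -7/647844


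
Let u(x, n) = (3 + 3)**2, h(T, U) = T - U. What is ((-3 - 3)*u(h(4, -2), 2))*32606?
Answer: -7042896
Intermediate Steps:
u(x, n) = 36 (u(x, n) = 6**2 = 36)
((-3 - 3)*u(h(4, -2), 2))*32606 = ((-3 - 3)*36)*32606 = -6*36*32606 = -216*32606 = -7042896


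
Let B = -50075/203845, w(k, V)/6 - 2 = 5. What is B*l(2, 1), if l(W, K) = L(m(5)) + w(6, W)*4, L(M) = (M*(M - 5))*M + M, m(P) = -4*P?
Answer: 98667780/40769 ≈ 2420.2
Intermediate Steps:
w(k, V) = 42 (w(k, V) = 12 + 6*5 = 12 + 30 = 42)
B = -10015/40769 (B = -50075*1/203845 = -10015/40769 ≈ -0.24565)
L(M) = M + M**2*(-5 + M) (L(M) = (M*(-5 + M))*M + M = M**2*(-5 + M) + M = M + M**2*(-5 + M))
l(W, K) = -9852 (l(W, K) = (-4*5)*(1 + (-4*5)**2 - (-20)*5) + 42*4 = -20*(1 + (-20)**2 - 5*(-20)) + 168 = -20*(1 + 400 + 100) + 168 = -20*501 + 168 = -10020 + 168 = -9852)
B*l(2, 1) = -10015/40769*(-9852) = 98667780/40769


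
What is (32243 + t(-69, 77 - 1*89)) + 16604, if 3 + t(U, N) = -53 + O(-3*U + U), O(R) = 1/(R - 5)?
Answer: 6489204/133 ≈ 48791.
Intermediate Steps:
O(R) = 1/(-5 + R)
t(U, N) = -56 + 1/(-5 - 2*U) (t(U, N) = -3 + (-53 + 1/(-5 + (-3*U + U))) = -3 + (-53 + 1/(-5 - 2*U)) = -56 + 1/(-5 - 2*U))
(32243 + t(-69, 77 - 1*89)) + 16604 = (32243 + (-281 - 112*(-69))/(5 + 2*(-69))) + 16604 = (32243 + (-281 + 7728)/(5 - 138)) + 16604 = (32243 + 7447/(-133)) + 16604 = (32243 - 1/133*7447) + 16604 = (32243 - 7447/133) + 16604 = 4280872/133 + 16604 = 6489204/133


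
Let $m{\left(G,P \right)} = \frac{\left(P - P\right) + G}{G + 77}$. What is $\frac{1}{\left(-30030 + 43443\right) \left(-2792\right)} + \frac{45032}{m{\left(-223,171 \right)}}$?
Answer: $\frac{246215522896289}{8351148408} \approx 29483.0$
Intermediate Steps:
$m{\left(G,P \right)} = \frac{G}{77 + G}$ ($m{\left(G,P \right)} = \frac{0 + G}{77 + G} = \frac{G}{77 + G}$)
$\frac{1}{\left(-30030 + 43443\right) \left(-2792\right)} + \frac{45032}{m{\left(-223,171 \right)}} = \frac{1}{\left(-30030 + 43443\right) \left(-2792\right)} + \frac{45032}{\left(-223\right) \frac{1}{77 - 223}} = \frac{1}{13413} \left(- \frac{1}{2792}\right) + \frac{45032}{\left(-223\right) \frac{1}{-146}} = \frac{1}{13413} \left(- \frac{1}{2792}\right) + \frac{45032}{\left(-223\right) \left(- \frac{1}{146}\right)} = - \frac{1}{37449096} + \frac{45032}{\frac{223}{146}} = - \frac{1}{37449096} + 45032 \cdot \frac{146}{223} = - \frac{1}{37449096} + \frac{6574672}{223} = \frac{246215522896289}{8351148408}$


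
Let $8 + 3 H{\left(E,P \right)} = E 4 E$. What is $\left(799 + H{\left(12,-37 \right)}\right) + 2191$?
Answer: $\frac{9538}{3} \approx 3179.3$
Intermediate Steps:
$H{\left(E,P \right)} = - \frac{8}{3} + \frac{4 E^{2}}{3}$ ($H{\left(E,P \right)} = - \frac{8}{3} + \frac{E 4 E}{3} = - \frac{8}{3} + \frac{4 E E}{3} = - \frac{8}{3} + \frac{4 E^{2}}{3}$)
$\left(799 + H{\left(12,-37 \right)}\right) + 2191 = \left(799 - \left(\frac{8}{3} - \frac{4 \cdot 12^{2}}{3}\right)\right) + 2191 = \left(799 + \left(- \frac{8}{3} + \frac{4}{3} \cdot 144\right)\right) + 2191 = \left(799 + \left(- \frac{8}{3} + 192\right)\right) + 2191 = \left(799 + \frac{568}{3}\right) + 2191 = \frac{2965}{3} + 2191 = \frac{9538}{3}$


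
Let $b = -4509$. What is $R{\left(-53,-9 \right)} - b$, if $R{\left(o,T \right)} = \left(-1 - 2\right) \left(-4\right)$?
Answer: $4521$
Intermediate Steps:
$R{\left(o,T \right)} = 12$ ($R{\left(o,T \right)} = \left(-3\right) \left(-4\right) = 12$)
$R{\left(-53,-9 \right)} - b = 12 - -4509 = 12 + 4509 = 4521$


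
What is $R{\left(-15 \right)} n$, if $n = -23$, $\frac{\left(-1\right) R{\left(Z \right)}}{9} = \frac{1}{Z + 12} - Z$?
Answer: $3036$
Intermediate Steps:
$R{\left(Z \right)} = - \frac{9}{12 + Z} + 9 Z$ ($R{\left(Z \right)} = - 9 \left(\frac{1}{Z + 12} - Z\right) = - 9 \left(\frac{1}{12 + Z} - Z\right) = - \frac{9}{12 + Z} + 9 Z$)
$R{\left(-15 \right)} n = \frac{9 \left(-1 + \left(-15\right)^{2} + 12 \left(-15\right)\right)}{12 - 15} \left(-23\right) = \frac{9 \left(-1 + 225 - 180\right)}{-3} \left(-23\right) = 9 \left(- \frac{1}{3}\right) 44 \left(-23\right) = \left(-132\right) \left(-23\right) = 3036$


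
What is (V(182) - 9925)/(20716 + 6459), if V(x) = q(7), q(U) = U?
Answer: -9918/27175 ≈ -0.36497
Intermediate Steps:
V(x) = 7
(V(182) - 9925)/(20716 + 6459) = (7 - 9925)/(20716 + 6459) = -9918/27175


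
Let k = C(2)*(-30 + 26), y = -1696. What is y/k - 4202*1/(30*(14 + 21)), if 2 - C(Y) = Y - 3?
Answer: 24033/175 ≈ 137.33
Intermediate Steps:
C(Y) = 5 - Y (C(Y) = 2 - (Y - 3) = 2 - (-3 + Y) = 2 + (3 - Y) = 5 - Y)
k = -12 (k = (5 - 1*2)*(-30 + 26) = (5 - 2)*(-4) = 3*(-4) = -12)
y/k - 4202*1/(30*(14 + 21)) = -1696/(-12) - 4202*1/(30*(14 + 21)) = -1696*(-1/12) - 4202/(30*35) = 424/3 - 4202/1050 = 424/3 - 4202*1/1050 = 424/3 - 2101/525 = 24033/175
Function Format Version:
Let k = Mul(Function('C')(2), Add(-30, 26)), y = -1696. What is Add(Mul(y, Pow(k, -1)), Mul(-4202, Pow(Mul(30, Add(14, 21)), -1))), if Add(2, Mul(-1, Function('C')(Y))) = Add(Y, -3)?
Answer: Rational(24033, 175) ≈ 137.33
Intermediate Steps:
Function('C')(Y) = Add(5, Mul(-1, Y)) (Function('C')(Y) = Add(2, Mul(-1, Add(Y, -3))) = Add(2, Mul(-1, Add(-3, Y))) = Add(2, Add(3, Mul(-1, Y))) = Add(5, Mul(-1, Y)))
k = -12 (k = Mul(Add(5, Mul(-1, 2)), Add(-30, 26)) = Mul(Add(5, -2), -4) = Mul(3, -4) = -12)
Add(Mul(y, Pow(k, -1)), Mul(-4202, Pow(Mul(30, Add(14, 21)), -1))) = Add(Mul(-1696, Pow(-12, -1)), Mul(-4202, Pow(Mul(30, Add(14, 21)), -1))) = Add(Mul(-1696, Rational(-1, 12)), Mul(-4202, Pow(Mul(30, 35), -1))) = Add(Rational(424, 3), Mul(-4202, Pow(1050, -1))) = Add(Rational(424, 3), Mul(-4202, Rational(1, 1050))) = Add(Rational(424, 3), Rational(-2101, 525)) = Rational(24033, 175)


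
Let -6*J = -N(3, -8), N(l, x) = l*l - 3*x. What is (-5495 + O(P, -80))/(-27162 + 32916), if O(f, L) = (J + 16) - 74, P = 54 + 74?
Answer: -1585/1644 ≈ -0.96411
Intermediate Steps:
N(l, x) = l² - 3*x
J = 11/2 (J = -(-1)*(3² - 3*(-8))/6 = -(-1)*(9 + 24)/6 = -(-1)*33/6 = -⅙*(-33) = 11/2 ≈ 5.5000)
P = 128
O(f, L) = -105/2 (O(f, L) = (11/2 + 16) - 74 = 43/2 - 74 = -105/2)
(-5495 + O(P, -80))/(-27162 + 32916) = (-5495 - 105/2)/(-27162 + 32916) = -11095/2/5754 = -11095/2*1/5754 = -1585/1644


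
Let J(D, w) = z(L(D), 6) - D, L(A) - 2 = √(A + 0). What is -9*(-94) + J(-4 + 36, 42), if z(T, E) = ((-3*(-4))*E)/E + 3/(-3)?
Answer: 825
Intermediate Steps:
L(A) = 2 + √A (L(A) = 2 + √(A + 0) = 2 + √A)
z(T, E) = 11 (z(T, E) = (12*E)/E + 3*(-⅓) = 12 - 1 = 11)
J(D, w) = 11 - D
-9*(-94) + J(-4 + 36, 42) = -9*(-94) + (11 - (-4 + 36)) = 846 + (11 - 1*32) = 846 + (11 - 32) = 846 - 21 = 825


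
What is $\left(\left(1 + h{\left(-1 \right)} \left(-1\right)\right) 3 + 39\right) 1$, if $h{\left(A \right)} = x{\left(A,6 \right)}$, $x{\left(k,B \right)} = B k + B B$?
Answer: $-48$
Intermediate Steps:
$x{\left(k,B \right)} = B^{2} + B k$ ($x{\left(k,B \right)} = B k + B^{2} = B^{2} + B k$)
$h{\left(A \right)} = 36 + 6 A$ ($h{\left(A \right)} = 6 \left(6 + A\right) = 36 + 6 A$)
$\left(\left(1 + h{\left(-1 \right)} \left(-1\right)\right) 3 + 39\right) 1 = \left(\left(1 + \left(36 + 6 \left(-1\right)\right) \left(-1\right)\right) 3 + 39\right) 1 = \left(\left(1 + \left(36 - 6\right) \left(-1\right)\right) 3 + 39\right) 1 = \left(\left(1 + 30 \left(-1\right)\right) 3 + 39\right) 1 = \left(\left(1 - 30\right) 3 + 39\right) 1 = \left(\left(-29\right) 3 + 39\right) 1 = \left(-87 + 39\right) 1 = \left(-48\right) 1 = -48$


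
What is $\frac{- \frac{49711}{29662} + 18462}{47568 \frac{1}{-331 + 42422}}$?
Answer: $\frac{23047774468103}{1410962016} \approx 16335.0$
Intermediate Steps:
$\frac{- \frac{49711}{29662} + 18462}{47568 \frac{1}{-331 + 42422}} = \frac{\left(-49711\right) \frac{1}{29662} + 18462}{47568 \cdot \frac{1}{42091}} = \frac{- \frac{49711}{29662} + 18462}{47568 \cdot \frac{1}{42091}} = \frac{547570133}{29662 \cdot \frac{47568}{42091}} = \frac{547570133}{29662} \cdot \frac{42091}{47568} = \frac{23047774468103}{1410962016}$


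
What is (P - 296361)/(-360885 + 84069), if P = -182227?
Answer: 1639/948 ≈ 1.7289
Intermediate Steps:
(P - 296361)/(-360885 + 84069) = (-182227 - 296361)/(-360885 + 84069) = -478588/(-276816) = -478588*(-1/276816) = 1639/948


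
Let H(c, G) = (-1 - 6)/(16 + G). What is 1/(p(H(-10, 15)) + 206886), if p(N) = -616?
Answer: 1/206270 ≈ 4.8480e-6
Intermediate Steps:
H(c, G) = -7/(16 + G)
1/(p(H(-10, 15)) + 206886) = 1/(-616 + 206886) = 1/206270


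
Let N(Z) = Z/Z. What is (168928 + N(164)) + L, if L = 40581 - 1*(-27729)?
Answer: 237239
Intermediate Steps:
N(Z) = 1
L = 68310 (L = 40581 + 27729 = 68310)
(168928 + N(164)) + L = (168928 + 1) + 68310 = 168929 + 68310 = 237239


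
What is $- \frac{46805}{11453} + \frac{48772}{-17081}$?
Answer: $- \frac{1358061921}{195628693} \approx -6.942$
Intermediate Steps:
$- \frac{46805}{11453} + \frac{48772}{-17081} = \left(-46805\right) \frac{1}{11453} + 48772 \left(- \frac{1}{17081}\right) = - \frac{46805}{11453} - \frac{48772}{17081} = - \frac{1358061921}{195628693}$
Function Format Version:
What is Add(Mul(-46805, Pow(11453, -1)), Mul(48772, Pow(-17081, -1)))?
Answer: Rational(-1358061921, 195628693) ≈ -6.9420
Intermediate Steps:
Add(Mul(-46805, Pow(11453, -1)), Mul(48772, Pow(-17081, -1))) = Add(Mul(-46805, Rational(1, 11453)), Mul(48772, Rational(-1, 17081))) = Add(Rational(-46805, 11453), Rational(-48772, 17081)) = Rational(-1358061921, 195628693)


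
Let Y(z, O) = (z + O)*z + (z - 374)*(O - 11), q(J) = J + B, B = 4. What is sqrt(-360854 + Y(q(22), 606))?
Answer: I*sqrt(551482) ≈ 742.62*I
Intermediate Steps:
q(J) = 4 + J (q(J) = J + 4 = 4 + J)
Y(z, O) = z*(O + z) + (-374 + z)*(-11 + O) (Y(z, O) = (O + z)*z + (-374 + z)*(-11 + O) = z*(O + z) + (-374 + z)*(-11 + O))
sqrt(-360854 + Y(q(22), 606)) = sqrt(-360854 + (4114 + (4 + 22)**2 - 374*606 - 11*(4 + 22) + 2*606*(4 + 22))) = sqrt(-360854 + (4114 + 26**2 - 226644 - 11*26 + 2*606*26)) = sqrt(-360854 + (4114 + 676 - 226644 - 286 + 31512)) = sqrt(-360854 - 190628) = sqrt(-551482) = I*sqrt(551482)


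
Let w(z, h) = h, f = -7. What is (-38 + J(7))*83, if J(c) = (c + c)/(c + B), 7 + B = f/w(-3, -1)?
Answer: -2988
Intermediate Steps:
B = 0 (B = -7 - 7/(-1) = -7 - 7*(-1) = -7 + 7 = 0)
J(c) = 2 (J(c) = (c + c)/(c + 0) = (2*c)/c = 2)
(-38 + J(7))*83 = (-38 + 2)*83 = -36*83 = -2988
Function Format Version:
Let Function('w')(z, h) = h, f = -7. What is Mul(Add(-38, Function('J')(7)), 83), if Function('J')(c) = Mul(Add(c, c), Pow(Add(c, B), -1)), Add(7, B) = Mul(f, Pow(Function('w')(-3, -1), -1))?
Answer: -2988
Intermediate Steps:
B = 0 (B = Add(-7, Mul(-7, Pow(-1, -1))) = Add(-7, Mul(-7, -1)) = Add(-7, 7) = 0)
Function('J')(c) = 2 (Function('J')(c) = Mul(Add(c, c), Pow(Add(c, 0), -1)) = Mul(Mul(2, c), Pow(c, -1)) = 2)
Mul(Add(-38, Function('J')(7)), 83) = Mul(Add(-38, 2), 83) = Mul(-36, 83) = -2988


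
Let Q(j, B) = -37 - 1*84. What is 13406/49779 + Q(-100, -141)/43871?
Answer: 582111367/2183854509 ≈ 0.26655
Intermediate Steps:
Q(j, B) = -121 (Q(j, B) = -37 - 84 = -121)
13406/49779 + Q(-100, -141)/43871 = 13406/49779 - 121/43871 = 582111367/2183854509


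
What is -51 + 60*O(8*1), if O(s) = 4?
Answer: 189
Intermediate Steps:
-51 + 60*O(8*1) = -51 + 60*4 = -51 + 240 = 189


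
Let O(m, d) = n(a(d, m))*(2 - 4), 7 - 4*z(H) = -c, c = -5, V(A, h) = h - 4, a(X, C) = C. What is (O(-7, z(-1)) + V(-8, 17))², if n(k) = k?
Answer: 729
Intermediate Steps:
V(A, h) = -4 + h
z(H) = ½ (z(H) = 7/4 - (-1)*(-5)/4 = 7/4 - ¼*5 = 7/4 - 5/4 = ½)
O(m, d) = -2*m (O(m, d) = m*(2 - 4) = m*(-2) = -2*m)
(O(-7, z(-1)) + V(-8, 17))² = (-2*(-7) + (-4 + 17))² = (14 + 13)² = 27² = 729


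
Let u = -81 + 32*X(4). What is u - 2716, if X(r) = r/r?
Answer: -2765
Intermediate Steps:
X(r) = 1
u = -49 (u = -81 + 32*1 = -81 + 32 = -49)
u - 2716 = -49 - 2716 = -2765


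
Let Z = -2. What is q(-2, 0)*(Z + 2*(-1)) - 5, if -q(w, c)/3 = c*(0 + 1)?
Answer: -5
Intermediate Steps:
q(w, c) = -3*c (q(w, c) = -3*c*(0 + 1) = -3*c)
q(-2, 0)*(Z + 2*(-1)) - 5 = (-3*0)*(-2 + 2*(-1)) - 5 = 0*(-2 - 2) - 5 = 0*(-4) - 5 = 0 - 5 = -5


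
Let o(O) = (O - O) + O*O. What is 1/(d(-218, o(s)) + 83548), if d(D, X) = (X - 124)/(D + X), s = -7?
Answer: 169/14119687 ≈ 1.1969e-5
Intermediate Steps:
o(O) = O² (o(O) = 0 + O² = O²)
d(D, X) = (-124 + X)/(D + X)
1/(d(-218, o(s)) + 83548) = 1/((-124 + (-7)²)/(-218 + (-7)²) + 83548) = 1/((-124 + 49)/(-218 + 49) + 83548) = 1/(-75/(-169) + 83548) = 1/(-1/169*(-75) + 83548) = 1/(75/169 + 83548) = 1/(14119687/169) = 169/14119687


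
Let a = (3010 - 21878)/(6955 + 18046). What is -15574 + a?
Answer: -389384442/25001 ≈ -15575.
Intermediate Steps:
a = -18868/25001 ≈ -0.75469
-15574 + a = -15574 - 18868/25001 = -389384442/25001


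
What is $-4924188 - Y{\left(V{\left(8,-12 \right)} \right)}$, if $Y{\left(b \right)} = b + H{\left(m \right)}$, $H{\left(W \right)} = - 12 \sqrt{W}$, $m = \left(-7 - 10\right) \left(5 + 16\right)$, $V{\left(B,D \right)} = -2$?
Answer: $-4924186 + 12 i \sqrt{357} \approx -4.9242 \cdot 10^{6} + 226.73 i$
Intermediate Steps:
$m = -357$ ($m = \left(-17\right) 21 = -357$)
$Y{\left(b \right)} = b - 12 i \sqrt{357}$ ($Y{\left(b \right)} = b - 12 \sqrt{-357} = b - 12 i \sqrt{357}$)
$-4924188 - Y{\left(V{\left(8,-12 \right)} \right)} = -4924188 - \left(-2 - 12 i \sqrt{357}\right) = -4924188 + \left(2 + 12 i \sqrt{357}\right) = -4924186 + 12 i \sqrt{357}$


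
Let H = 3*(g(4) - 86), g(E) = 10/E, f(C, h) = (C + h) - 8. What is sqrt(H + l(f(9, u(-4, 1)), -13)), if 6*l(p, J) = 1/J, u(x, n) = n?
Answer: I*sqrt(381030)/39 ≈ 15.828*I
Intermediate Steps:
f(C, h) = -8 + C + h
l(p, J) = 1/(6*J)
H = -501/2 (H = 3*(10/4 - 86) = 3*(10*(1/4) - 86) = 3*(5/2 - 86) = 3*(-167/2) = -501/2 ≈ -250.50)
sqrt(H + l(f(9, u(-4, 1)), -13)) = sqrt(-501/2 + (1/6)/(-13)) = sqrt(-501/2 + (1/6)*(-1/13)) = sqrt(-501/2 - 1/78) = sqrt(-9770/39) = I*sqrt(381030)/39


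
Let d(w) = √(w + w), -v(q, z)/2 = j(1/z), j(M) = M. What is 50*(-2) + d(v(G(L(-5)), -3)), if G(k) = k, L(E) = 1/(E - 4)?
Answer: -100 + 2*√3/3 ≈ -98.845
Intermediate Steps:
L(E) = 1/(-4 + E)
v(q, z) = -2/z
d(w) = √2*√w (d(w) = √(2*w) = √2*√w)
50*(-2) + d(v(G(L(-5)), -3)) = 50*(-2) + √2*√(-2/(-3)) = -100 + √2*√(-2*(-⅓)) = -100 + √2*√(⅔) = -100 + √2*(√6/3) = -100 + 2*√3/3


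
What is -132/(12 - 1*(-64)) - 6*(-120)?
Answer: 13647/19 ≈ 718.26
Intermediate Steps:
-132/(12 - 1*(-64)) - 6*(-120) = -132/(12 + 64) + 720 = -132/76 + 720 = -132*1/76 + 720 = -33/19 + 720 = 13647/19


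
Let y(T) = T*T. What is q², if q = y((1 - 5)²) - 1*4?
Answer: 63504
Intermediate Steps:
y(T) = T²
q = 252 (q = ((1 - 5)²)² - 1*4 = ((-4)²)² - 4 = 16² - 4 = 256 - 4 = 252)
q² = 252² = 63504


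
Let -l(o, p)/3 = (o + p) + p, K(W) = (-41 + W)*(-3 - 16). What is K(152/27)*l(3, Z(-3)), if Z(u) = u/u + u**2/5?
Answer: -156047/9 ≈ -17339.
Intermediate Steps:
K(W) = 779 - 19*W (K(W) = (-41 + W)*(-19) = 779 - 19*W)
Z(u) = 1 + u**2/5 (Z(u) = 1 + u**2*(1/5) = 1 + u**2/5)
l(o, p) = -6*p - 3*o (l(o, p) = -3*((o + p) + p) = -3*(o + 2*p) = -6*p - 3*o)
K(152/27)*l(3, Z(-3)) = (779 - 2888/27)*(-6*(1 + (1/5)*(-3)**2) - 3*3) = (779 - 2888/27)*(-6*(1 + (1/5)*9) - 9) = (779 - 19*152/27)*(-6*(1 + 9/5) - 9) = (779 - 2888/27)*(-6*14/5 - 9) = 18145*(-84/5 - 9)/27 = (18145/27)*(-129/5) = -156047/9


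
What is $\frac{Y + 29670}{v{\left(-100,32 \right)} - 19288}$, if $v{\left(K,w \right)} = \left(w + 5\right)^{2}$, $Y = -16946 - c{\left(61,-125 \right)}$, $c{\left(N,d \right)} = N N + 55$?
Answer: $- \frac{8948}{17919} \approx -0.49936$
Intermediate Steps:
$c{\left(N,d \right)} = 55 + N^{2}$ ($c{\left(N,d \right)} = N^{2} + 55 = 55 + N^{2}$)
$Y = -20722$ ($Y = -16946 - \left(55 + 61^{2}\right) = -16946 - \left(55 + 3721\right) = -16946 - 3776 = -20722$)
$v{\left(K,w \right)} = \left(5 + w\right)^{2}$
$\frac{Y + 29670}{v{\left(-100,32 \right)} - 19288} = \frac{-20722 + 29670}{\left(5 + 32\right)^{2} - 19288} = \frac{8948}{37^{2} - 19288} = \frac{8948}{1369 - 19288} = \frac{8948}{-17919} = 8948 \left(- \frac{1}{17919}\right) = - \frac{8948}{17919}$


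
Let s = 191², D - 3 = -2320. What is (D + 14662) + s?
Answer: 48826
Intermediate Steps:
D = -2317 (D = 3 - 2320 = -2317)
s = 36481
(D + 14662) + s = (-2317 + 14662) + 36481 = 12345 + 36481 = 48826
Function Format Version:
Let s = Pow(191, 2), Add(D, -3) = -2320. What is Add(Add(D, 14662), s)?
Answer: 48826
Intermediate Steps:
D = -2317 (D = Add(3, -2320) = -2317)
s = 36481
Add(Add(D, 14662), s) = Add(Add(-2317, 14662), 36481) = Add(12345, 36481) = 48826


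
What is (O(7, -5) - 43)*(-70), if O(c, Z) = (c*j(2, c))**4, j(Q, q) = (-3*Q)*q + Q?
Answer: -430259196990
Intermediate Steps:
j(Q, q) = Q - 3*Q*q (j(Q, q) = -3*Q*q + Q = Q - 3*Q*q)
O(c, Z) = c**4*(2 - 6*c)**4 (O(c, Z) = (c*(2*(1 - 3*c)))**4 = (c*(2 - 6*c))**4 = c**4*(2 - 6*c)**4)
(O(7, -5) - 43)*(-70) = (16*7**4*(-1 + 3*7)**4 - 43)*(-70) = (16*2401*(-1 + 21)**4 - 43)*(-70) = (16*2401*20**4 - 43)*(-70) = (16*2401*160000 - 43)*(-70) = (6146560000 - 43)*(-70) = 6146559957*(-70) = -430259196990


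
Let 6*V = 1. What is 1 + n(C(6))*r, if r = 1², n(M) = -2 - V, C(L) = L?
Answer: -7/6 ≈ -1.1667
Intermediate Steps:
V = ⅙ (V = (⅙)*1 = ⅙ ≈ 0.16667)
n(M) = -13/6 (n(M) = -2 - 1*⅙ = -2 - ⅙ = -13/6)
r = 1
1 + n(C(6))*r = 1 - 13/6*1 = 1 - 13/6 = -7/6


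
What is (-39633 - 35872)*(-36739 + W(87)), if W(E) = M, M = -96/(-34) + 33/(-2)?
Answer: 94350368455/34 ≈ 2.7750e+9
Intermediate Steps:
M = -465/34 (M = -96*(-1/34) + 33*(-1/2) = 48/17 - 33/2 = -465/34 ≈ -13.676)
W(E) = -465/34
(-39633 - 35872)*(-36739 + W(87)) = (-39633 - 35872)*(-36739 - 465/34) = -75505*(-1249591/34) = 94350368455/34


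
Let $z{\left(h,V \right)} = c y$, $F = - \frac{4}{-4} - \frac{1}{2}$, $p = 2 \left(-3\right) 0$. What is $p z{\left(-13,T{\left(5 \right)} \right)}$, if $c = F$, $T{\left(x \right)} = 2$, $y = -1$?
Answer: $0$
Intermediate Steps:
$p = 0$ ($p = \left(-6\right) 0 = 0$)
$F = \frac{1}{2}$ ($F = \left(-4\right) \left(- \frac{1}{4}\right) - \frac{1}{2} = 1 - \frac{1}{2} = \frac{1}{2} \approx 0.5$)
$c = \frac{1}{2} \approx 0.5$
$z{\left(h,V \right)} = - \frac{1}{2}$ ($z{\left(h,V \right)} = \frac{1}{2} \left(-1\right) = - \frac{1}{2}$)
$p z{\left(-13,T{\left(5 \right)} \right)} = 0 \left(- \frac{1}{2}\right) = 0$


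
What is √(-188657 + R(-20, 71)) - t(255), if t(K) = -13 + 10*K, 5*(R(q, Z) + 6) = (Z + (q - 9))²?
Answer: -2537 + I*√4707755/5 ≈ -2537.0 + 433.95*I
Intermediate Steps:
R(q, Z) = -6 + (-9 + Z + q)²/5 (R(q, Z) = -6 + (Z + (q - 9))²/5 = -6 + (Z + (-9 + q))²/5 = -6 + (-9 + Z + q)²/5)
√(-188657 + R(-20, 71)) - t(255) = √(-188657 + (-6 + (-9 + 71 - 20)²/5)) - (-13 + 10*255) = √(-188657 + (-6 + (⅕)*42²)) - (-13 + 2550) = √(-188657 + (-6 + (⅕)*1764)) - 1*2537 = √(-188657 + (-6 + 1764/5)) - 2537 = √(-188657 + 1734/5) - 2537 = √(-941551/5) - 2537 = I*√4707755/5 - 2537 = -2537 + I*√4707755/5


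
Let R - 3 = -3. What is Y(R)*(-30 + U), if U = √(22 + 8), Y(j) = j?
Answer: 0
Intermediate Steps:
R = 0 (R = 3 - 3 = 0)
U = √30 ≈ 5.4772
Y(R)*(-30 + U) = 0*(-30 + √30) = 0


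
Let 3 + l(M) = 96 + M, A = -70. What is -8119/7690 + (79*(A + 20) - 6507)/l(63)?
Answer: -40840447/599820 ≈ -68.088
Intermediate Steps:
l(M) = 93 + M (l(M) = -3 + (96 + M) = 93 + M)
-8119/7690 + (79*(A + 20) - 6507)/l(63) = -8119/7690 + (79*(-70 + 20) - 6507)/(93 + 63) = -8119*1/7690 + (79*(-50) - 6507)/156 = -8119/7690 + (-3950 - 6507)*(1/156) = -8119/7690 - 10457*1/156 = -8119/7690 - 10457/156 = -40840447/599820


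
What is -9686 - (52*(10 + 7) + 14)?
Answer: -10584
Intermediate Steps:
-9686 - (52*(10 + 7) + 14) = -9686 - (52*17 + 14) = -9686 - (884 + 14) = -9686 - 1*898 = -9686 - 898 = -10584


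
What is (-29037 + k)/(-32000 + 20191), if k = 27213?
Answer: 1824/11809 ≈ 0.15446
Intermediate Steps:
(-29037 + k)/(-32000 + 20191) = (-29037 + 27213)/(-32000 + 20191) = -1824/(-11809) = -1824*(-1/11809) = 1824/11809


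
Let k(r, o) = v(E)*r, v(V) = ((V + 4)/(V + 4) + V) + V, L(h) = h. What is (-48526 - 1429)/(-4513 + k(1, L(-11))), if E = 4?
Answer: 49955/4504 ≈ 11.091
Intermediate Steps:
v(V) = 1 + 2*V (v(V) = ((4 + V)/(4 + V) + V) + V = (1 + V) + V = 1 + 2*V)
k(r, o) = 9*r (k(r, o) = (1 + 2*4)*r = (1 + 8)*r = 9*r)
(-48526 - 1429)/(-4513 + k(1, L(-11))) = (-48526 - 1429)/(-4513 + 9*1) = -49955/(-4513 + 9) = -49955/(-4504) = -49955*(-1/4504) = 49955/4504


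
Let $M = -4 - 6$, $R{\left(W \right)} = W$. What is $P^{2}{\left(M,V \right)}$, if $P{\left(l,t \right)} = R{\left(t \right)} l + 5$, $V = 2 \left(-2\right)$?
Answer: $2025$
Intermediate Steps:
$V = -4$
$M = -10$ ($M = -4 - 6 = -10$)
$P{\left(l,t \right)} = 5 + l t$ ($P{\left(l,t \right)} = t l + 5 = l t + 5 = 5 + l t$)
$P^{2}{\left(M,V \right)} = \left(5 - -40\right)^{2} = \left(5 + 40\right)^{2} = 45^{2} = 2025$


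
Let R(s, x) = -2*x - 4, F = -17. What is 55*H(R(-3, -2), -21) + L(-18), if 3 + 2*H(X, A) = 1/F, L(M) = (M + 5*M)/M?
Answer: -1328/17 ≈ -78.118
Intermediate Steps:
L(M) = 6 (L(M) = (6*M)/M = 6)
R(s, x) = -4 - 2*x
H(X, A) = -26/17 (H(X, A) = -3/2 + (½)/(-17) = -3/2 + (½)*(-1/17) = -3/2 - 1/34 = -26/17)
55*H(R(-3, -2), -21) + L(-18) = 55*(-26/17) + 6 = -1430/17 + 6 = -1328/17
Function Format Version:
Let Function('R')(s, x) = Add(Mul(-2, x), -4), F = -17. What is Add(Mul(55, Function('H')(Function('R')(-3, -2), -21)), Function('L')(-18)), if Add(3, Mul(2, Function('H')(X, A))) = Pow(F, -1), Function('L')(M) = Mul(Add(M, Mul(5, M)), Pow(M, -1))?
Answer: Rational(-1328, 17) ≈ -78.118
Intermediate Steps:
Function('L')(M) = 6 (Function('L')(M) = Mul(Mul(6, M), Pow(M, -1)) = 6)
Function('R')(s, x) = Add(-4, Mul(-2, x))
Function('H')(X, A) = Rational(-26, 17) (Function('H')(X, A) = Add(Rational(-3, 2), Mul(Rational(1, 2), Pow(-17, -1))) = Add(Rational(-3, 2), Mul(Rational(1, 2), Rational(-1, 17))) = Add(Rational(-3, 2), Rational(-1, 34)) = Rational(-26, 17))
Add(Mul(55, Function('H')(Function('R')(-3, -2), -21)), Function('L')(-18)) = Add(Mul(55, Rational(-26, 17)), 6) = Add(Rational(-1430, 17), 6) = Rational(-1328, 17)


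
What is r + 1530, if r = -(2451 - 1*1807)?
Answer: 886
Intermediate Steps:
r = -644 (r = -(2451 - 1807) = -1*644 = -644)
r + 1530 = -644 + 1530 = 886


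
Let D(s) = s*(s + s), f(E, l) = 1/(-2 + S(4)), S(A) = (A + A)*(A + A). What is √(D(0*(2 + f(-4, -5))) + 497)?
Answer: √497 ≈ 22.293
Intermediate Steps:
S(A) = 4*A² (S(A) = (2*A)*(2*A) = 4*A²)
f(E, l) = 1/62 (f(E, l) = 1/(-2 + 4*4²) = 1/(-2 + 4*16) = 1/(-2 + 64) = 1/62)
D(s) = 2*s² (D(s) = s*(2*s) = 2*s²)
√(D(0*(2 + f(-4, -5))) + 497) = √(2*(0*(2 + 1/62))² + 497) = √(2*(0*(125/62))² + 497) = √(2*0² + 497) = √(2*0 + 497) = √(0 + 497) = √497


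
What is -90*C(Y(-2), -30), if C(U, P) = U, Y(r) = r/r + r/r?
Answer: -180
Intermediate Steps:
Y(r) = 2 (Y(r) = 1 + 1 = 2)
-90*C(Y(-2), -30) = -90*2 = -180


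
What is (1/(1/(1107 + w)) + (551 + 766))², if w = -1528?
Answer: 802816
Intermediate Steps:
(1/(1/(1107 + w)) + (551 + 766))² = (1/(1/(1107 - 1528)) + (551 + 766))² = (1/(1/(-421)) + 1317)² = (1/(-1/421) + 1317)² = (-421 + 1317)² = 896² = 802816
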